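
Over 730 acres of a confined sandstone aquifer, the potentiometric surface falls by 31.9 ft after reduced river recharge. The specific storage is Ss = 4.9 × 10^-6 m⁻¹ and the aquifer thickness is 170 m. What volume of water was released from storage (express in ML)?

S = Ss × b = 4.9 × 10^-6 m⁻¹ × 170 m = 8.33 × 10^-4
A = 730 acres = 2.954 × 10^6 m²
Δh = 31.9 ft = 9.723 m
ΔV = S × A × Δh = 8.33 × 10^-4 × 2.954 × 10^6 m² × 9.723 m = 23930 m³
ΔV = 23930 m³ = 23.93 ML

ΔV ≈ 23.9 ML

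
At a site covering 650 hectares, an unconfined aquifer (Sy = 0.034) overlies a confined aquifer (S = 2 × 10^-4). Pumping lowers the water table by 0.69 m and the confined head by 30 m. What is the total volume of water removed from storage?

A = 650 hectares = 6.5 × 10^6 m²
Unconfined: ΔV_u = Sy × A × Δh_u = 0.034 × 6.5 × 10^6 × 0.69 = 1.525 × 10^5 m³
Confined: ΔV_c = S × A × Δh_c = 2 × 10^-4 × 6.5 × 10^6 × 30 = 39000 m³
Total ΔV = 1.525 × 10^5 + 39000 = 1.915 × 10^5 m³

ΔV ≈ 1.91 × 10^5 m³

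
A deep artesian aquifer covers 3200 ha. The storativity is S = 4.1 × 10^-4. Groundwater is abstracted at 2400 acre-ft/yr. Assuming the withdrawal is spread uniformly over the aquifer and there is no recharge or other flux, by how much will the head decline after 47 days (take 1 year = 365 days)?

Δh ≈ 29.1 m

A = 3200 ha = 3.2 × 10^7 m²
Q = 2400 acre-ft/yr = 8111 m³/d
ΔV = Q × t = 8111 m³/d × 47 d = 3.812 × 10^5 m³
Δh = ΔV / (S × A) = 3.812 × 10^5 / (4.1 × 10^-4 × 3.2 × 10^7) = 29.05 m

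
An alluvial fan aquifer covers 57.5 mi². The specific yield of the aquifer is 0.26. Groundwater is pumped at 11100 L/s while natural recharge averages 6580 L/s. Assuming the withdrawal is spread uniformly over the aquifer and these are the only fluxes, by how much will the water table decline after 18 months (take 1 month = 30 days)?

A = 57.5 mi² = 1.489 × 10^8 m²
Net abstraction = 11100 − 6580 = 4520 L/s
Q_net = 4520 L/s = 3.905 × 10^5 m³/d
t = 18 months = 540 d
ΔV = Q × t = 3.905 × 10^5 m³/d × 540 d = 2.109 × 10^8 m³
Δh = ΔV / (Sy × A) = 2.109 × 10^8 / (0.26 × 1.489 × 10^8) = 5.446 m

Δh ≈ 5.45 m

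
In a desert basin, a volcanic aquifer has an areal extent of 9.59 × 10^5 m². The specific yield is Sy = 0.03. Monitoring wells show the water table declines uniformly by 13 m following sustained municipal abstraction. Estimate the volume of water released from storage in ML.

ΔV ≈ 374 ML

ΔV = Sy × A × Δh = 0.03 × 9.59 × 10^5 m² × 13 m = 3.74 × 10^5 m³
ΔV = 3.74 × 10^5 m³ = 374 ML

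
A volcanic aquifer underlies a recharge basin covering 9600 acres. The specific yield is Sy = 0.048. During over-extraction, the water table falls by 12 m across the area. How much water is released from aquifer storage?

A = 9600 acres = 3.885 × 10^7 m²
ΔV = Sy × A × Δh = 0.048 × 3.885 × 10^7 m² × 12 m = 2.238 × 10^7 m³

ΔV ≈ 2.24 × 10^7 m³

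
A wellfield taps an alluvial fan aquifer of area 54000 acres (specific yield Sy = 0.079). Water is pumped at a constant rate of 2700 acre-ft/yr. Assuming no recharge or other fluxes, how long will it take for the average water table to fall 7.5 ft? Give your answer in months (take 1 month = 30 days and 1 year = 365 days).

t ≈ 144 months

A = 54000 acres = 2.185 × 10^8 m²
Δh = 7.5 ft = 2.286 m
ΔV = Sy × A × Δh = 0.079 × 2.185 × 10^8 × 2.286 = 3.947 × 10^7 m³
Q = 2700 acre-ft/yr = 9124 m³/d
t = ΔV / Q = 3.947 × 10^7 m³ / 9124 m³/d = 4325 d
t = 4325 d ≈ 144.2 months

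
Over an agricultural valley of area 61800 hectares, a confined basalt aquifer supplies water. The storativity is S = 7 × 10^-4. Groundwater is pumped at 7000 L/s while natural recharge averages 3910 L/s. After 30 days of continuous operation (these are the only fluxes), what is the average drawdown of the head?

A = 61800 hectares = 6.18 × 10^8 m²
Net abstraction = 7000 − 3910 = 3090 L/s
Q_net = 3090 L/s = 2.67 × 10^5 m³/d
ΔV = Q × t = 2.67 × 10^5 m³/d × 30 d = 8.009 × 10^6 m³
Δh = ΔV / (S × A) = 8.009 × 10^6 / (7 × 10^-4 × 6.18 × 10^8) = 18.51 m

Δh ≈ 18.5 m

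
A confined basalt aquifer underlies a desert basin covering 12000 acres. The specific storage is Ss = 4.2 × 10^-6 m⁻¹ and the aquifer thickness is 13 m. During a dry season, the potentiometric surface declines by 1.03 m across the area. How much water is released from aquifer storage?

S = Ss × b = 4.2 × 10^-6 m⁻¹ × 13 m = 5.46 × 10^-5
A = 12000 acres = 4.856 × 10^7 m²
ΔV = S × A × Δh = 5.46 × 10^-5 × 4.856 × 10^7 m² × 1.03 m = 2731 m³

ΔV ≈ 2730 m³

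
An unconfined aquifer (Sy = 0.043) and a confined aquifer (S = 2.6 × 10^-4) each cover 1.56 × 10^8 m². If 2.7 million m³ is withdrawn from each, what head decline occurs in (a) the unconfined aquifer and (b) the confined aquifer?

ΔV = 2.7 million m³ = 2.7 × 10^6 m³
Unconfined: Δh_u = ΔV/(Sy·A) = 2.7 × 10^6/(0.043 × 1.56 × 10^8) = 0.4025 m
Confined: Δh_c = ΔV/(S·A) = 2.7 × 10^6/(2.6 × 10^-4 × 1.56 × 10^8) = 66.57 m

Δh_u ≈ 0.403 m; Δh_c ≈ 66.6 m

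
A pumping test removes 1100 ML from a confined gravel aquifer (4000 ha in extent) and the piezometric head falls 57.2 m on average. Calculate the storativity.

A = 4000 ha = 4 × 10^7 m²
ΔV = 1100 ML = 1.1 × 10^6 m³
S = ΔV / (A × Δh) = 1.1 × 10^6 m³ / (4 × 10^7 m² × 57.2 m) = 4.808 × 10^-4

S ≈ 4.8 × 10^-4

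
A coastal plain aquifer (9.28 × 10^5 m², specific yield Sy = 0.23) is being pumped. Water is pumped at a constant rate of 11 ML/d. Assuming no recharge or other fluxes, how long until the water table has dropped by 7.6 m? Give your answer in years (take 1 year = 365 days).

t ≈ 0.404 years

ΔV = Sy × A × Δh = 0.23 × 9.28 × 10^5 × 7.6 = 1.622 × 10^6 m³
Q = 11 ML/d = 11000 m³/d
t = ΔV / Q = 1.622 × 10^6 m³ / 11000 m³/d = 147.5 d
t = 147.5 d ≈ 0.404 years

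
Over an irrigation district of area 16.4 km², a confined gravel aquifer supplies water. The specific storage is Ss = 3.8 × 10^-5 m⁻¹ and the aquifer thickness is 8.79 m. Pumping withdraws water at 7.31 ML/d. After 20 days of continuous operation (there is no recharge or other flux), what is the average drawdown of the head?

S = Ss × b = 3.8 × 10^-5 m⁻¹ × 8.79 m = 3.34 × 10^-4
A = 16.4 km² = 1.64 × 10^7 m²
Q = 7.31 ML/d = 7310 m³/d
ΔV = Q × t = 7310 m³/d × 20 d = 1.462 × 10^5 m³
Δh = ΔV / (S × A) = 1.462 × 10^5 / (3.34 × 10^-4 × 1.64 × 10^7) = 26.69 m

Δh ≈ 26.7 m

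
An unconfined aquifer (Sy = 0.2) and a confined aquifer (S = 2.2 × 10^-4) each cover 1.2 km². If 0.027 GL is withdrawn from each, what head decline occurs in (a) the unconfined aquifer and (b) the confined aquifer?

A = 1.2 km² = 1.2 × 10^6 m²
ΔV = 0.027 GL = 27000 m³
Unconfined: Δh_u = ΔV/(Sy·A) = 27000/(0.2 × 1.2 × 10^6) = 0.1125 m
Confined: Δh_c = ΔV/(S·A) = 27000/(2.2 × 10^-4 × 1.2 × 10^6) = 102.3 m

Δh_u ≈ 0.113 m; Δh_c ≈ 102 m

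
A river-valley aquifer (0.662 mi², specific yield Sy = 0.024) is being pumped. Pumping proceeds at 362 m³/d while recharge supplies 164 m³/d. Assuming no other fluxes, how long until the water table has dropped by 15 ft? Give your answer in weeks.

t ≈ 136 weeks

A = 0.662 mi² = 1.715 × 10^6 m²
Δh = 15 ft = 4.572 m
ΔV = Sy × A × Δh = 0.024 × 1.715 × 10^6 × 4.572 = 1.881 × 10^5 m³
Net withdrawal = 362 − 164 = 198 m³/d
t = ΔV / Q = 1.881 × 10^5 m³ / 198 m³/d = 950.2 d
t = 950.2 d ≈ 135.7 weeks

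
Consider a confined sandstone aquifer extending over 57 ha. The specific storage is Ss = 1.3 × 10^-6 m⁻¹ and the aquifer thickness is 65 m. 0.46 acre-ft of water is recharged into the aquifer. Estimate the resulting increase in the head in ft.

S = Ss × b = 1.3 × 10^-6 m⁻¹ × 65 m = 8.45 × 10^-5
A = 57 ha = 5.7 × 10^5 m²
ΔV = 0.46 acre-ft = 567.4 m³
Δh = ΔV / (S × A) = 567.4 m³ / (8.45 × 10^-5 × 5.7 × 10^5 m²) = 11.78 m
Δh = 11.78 m = 38.65 ft

Δh ≈ 38.6 ft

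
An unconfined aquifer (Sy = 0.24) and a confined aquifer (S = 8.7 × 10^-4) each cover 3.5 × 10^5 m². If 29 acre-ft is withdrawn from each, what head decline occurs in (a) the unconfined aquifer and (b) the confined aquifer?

Δh_u ≈ 0.426 m; Δh_c ≈ 117 m

ΔV = 29 acre-ft = 35770 m³
Unconfined: Δh_u = ΔV/(Sy·A) = 35770/(0.24 × 3.5 × 10^5) = 0.4258 m
Confined: Δh_c = ΔV/(S·A) = 35770/(8.7 × 10^-4 × 3.5 × 10^5) = 117.5 m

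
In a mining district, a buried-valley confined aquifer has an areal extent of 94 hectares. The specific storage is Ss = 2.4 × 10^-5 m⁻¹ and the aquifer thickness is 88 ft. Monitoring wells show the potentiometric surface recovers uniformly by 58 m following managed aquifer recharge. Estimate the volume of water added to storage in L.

ΔV ≈ 3.51 × 10^7 L

b = 88 ft = 26.82 m
S = Ss × b = 2.4 × 10^-5 m⁻¹ × 26.82 m = 6.437 × 10^-4
A = 94 hectares = 9.4 × 10^5 m²
ΔV = S × A × Δh = 6.437 × 10^-4 × 9.4 × 10^5 m² × 58 m = 35100 m³
ΔV = 35100 m³ = 3.51 × 10^7 L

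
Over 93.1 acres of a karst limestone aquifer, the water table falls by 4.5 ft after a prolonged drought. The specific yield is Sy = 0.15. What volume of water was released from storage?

A = 93.1 acres = 3.768 × 10^5 m²
Δh = 4.5 ft = 1.372 m
ΔV = Sy × A × Δh = 0.15 × 3.768 × 10^5 m² × 1.372 m = 77520 m³

ΔV ≈ 77500 m³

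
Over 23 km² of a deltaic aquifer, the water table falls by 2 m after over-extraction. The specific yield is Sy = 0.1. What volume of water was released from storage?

ΔV ≈ 4.6 × 10^6 m³

A = 23 km² = 2.3 × 10^7 m²
ΔV = Sy × A × Δh = 0.1 × 2.3 × 10^7 m² × 2 m = 4.6 × 10^6 m³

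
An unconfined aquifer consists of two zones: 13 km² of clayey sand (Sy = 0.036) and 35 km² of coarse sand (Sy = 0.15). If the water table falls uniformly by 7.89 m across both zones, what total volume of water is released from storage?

A₁ = 13 km² = 1.3 × 10^7 m²; A₂ = 35 km² = 3.5 × 10^7 m²
ΔV₁ = 0.036 × 1.3 × 10^7 × 7.89 = 3.693 × 10^6 m³
ΔV₂ = 0.15 × 3.5 × 10^7 × 7.89 = 4.142 × 10^7 m³
ΔV = ΔV₁ + ΔV₂ = 4.512 × 10^7 m³

ΔV ≈ 4.51 × 10^7 m³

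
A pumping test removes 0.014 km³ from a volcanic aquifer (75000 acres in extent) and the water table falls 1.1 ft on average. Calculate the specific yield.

A = 75000 acres = 3.035 × 10^8 m²
Δh = 1.1 ft = 0.3353 m
ΔV = 0.014 km³ = 1.4 × 10^7 m³
Sy = ΔV / (A × Δh) = 1.4 × 10^7 m³ / (3.035 × 10^8 m² × 0.3353 m) = 0.1376

Sy ≈ 0.14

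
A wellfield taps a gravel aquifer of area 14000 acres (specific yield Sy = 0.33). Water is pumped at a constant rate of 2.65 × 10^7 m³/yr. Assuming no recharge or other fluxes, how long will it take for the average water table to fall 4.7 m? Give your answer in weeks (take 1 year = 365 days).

A = 14000 acres = 5.666 × 10^7 m²
ΔV = Sy × A × Δh = 0.33 × 5.666 × 10^7 × 4.7 = 8.787 × 10^7 m³
Q = 2.65 × 10^7 m³/yr = 72600 m³/d
t = ΔV / Q = 8.787 × 10^7 m³ / 72600 m³/d = 1210 d
t = 1210 d ≈ 172.9 weeks

t ≈ 173 weeks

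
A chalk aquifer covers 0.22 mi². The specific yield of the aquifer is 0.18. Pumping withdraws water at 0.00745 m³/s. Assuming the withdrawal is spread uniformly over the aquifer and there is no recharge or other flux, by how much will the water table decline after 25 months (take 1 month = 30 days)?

Δh ≈ 4.71 m

A = 0.22 mi² = 5.698 × 10^5 m²
Q = 0.00745 m³/s = 643.7 m³/d
t = 25 months = 750 d
ΔV = Q × t = 643.7 m³/d × 750 d = 4.828 × 10^5 m³
Δh = ΔV / (Sy × A) = 4.828 × 10^5 / (0.18 × 5.698 × 10^5) = 4.707 m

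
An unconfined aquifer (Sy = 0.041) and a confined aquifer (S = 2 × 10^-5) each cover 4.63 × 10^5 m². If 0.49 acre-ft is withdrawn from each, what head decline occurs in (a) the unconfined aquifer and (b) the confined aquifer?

ΔV = 0.49 acre-ft = 604.4 m³
Unconfined: Δh_u = ΔV/(Sy·A) = 604.4/(0.041 × 4.63 × 10^5) = 0.03184 m
Confined: Δh_c = ΔV/(S·A) = 604.4/(2 × 10^-5 × 4.63 × 10^5) = 65.27 m

Δh_u ≈ 0.0318 m; Δh_c ≈ 65.3 m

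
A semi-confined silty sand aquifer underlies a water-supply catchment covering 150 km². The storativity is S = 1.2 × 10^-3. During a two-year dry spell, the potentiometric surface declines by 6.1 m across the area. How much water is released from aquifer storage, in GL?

A = 150 km² = 1.5 × 10^8 m²
ΔV = S × A × Δh = 0.0012 × 1.5 × 10^8 m² × 6.1 m = 1.098 × 10^6 m³
ΔV = 1.098 × 10^6 m³ = 1.098 GL

ΔV ≈ 1.1 GL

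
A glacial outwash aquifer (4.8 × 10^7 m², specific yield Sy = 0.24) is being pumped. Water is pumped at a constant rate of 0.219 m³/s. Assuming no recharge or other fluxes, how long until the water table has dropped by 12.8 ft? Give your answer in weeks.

Δh = 12.8 ft = 3.901 m
ΔV = Sy × A × Δh = 0.24 × 4.8 × 10^7 × 3.901 = 4.494 × 10^7 m³
Q = 0.219 m³/s = 18920 m³/d
t = ΔV / Q = 4.494 × 10^7 m³ / 18920 m³/d = 2375 d
t = 2375 d ≈ 339.3 weeks

t ≈ 339 weeks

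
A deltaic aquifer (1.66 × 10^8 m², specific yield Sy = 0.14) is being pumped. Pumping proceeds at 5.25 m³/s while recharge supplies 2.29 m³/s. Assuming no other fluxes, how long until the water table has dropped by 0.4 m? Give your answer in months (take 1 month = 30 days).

ΔV = Sy × A × Δh = 0.14 × 1.66 × 10^8 × 0.4 = 9.296 × 10^6 m³
Net withdrawal = 5.25 − 2.29 = 2.96 m³/s = 2.557 × 10^5 m³/d
t = ΔV / Q = 9.296 × 10^6 m³ / 2.557 × 10^5 m³/d = 36.35 d
t = 36.35 d ≈ 1.212 months

t ≈ 1.21 months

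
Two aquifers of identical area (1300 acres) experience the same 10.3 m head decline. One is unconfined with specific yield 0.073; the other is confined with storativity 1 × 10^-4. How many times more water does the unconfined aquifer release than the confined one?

A = 1300 acres = 5.261 × 10^6 m²
Unconfined: ΔV_u = Sy × A × Δh = 0.073 × 5.261 × 10^6 × 10.3 = 3.956 × 10^6 m³
Confined: ΔV_c = S × A × Δh = 1 × 10^-4 × 5.261 × 10^6 × 10.3 = 5419 m³
Ratio = ΔV_u / ΔV_c = Sy / S = 0.073 / 1 × 10^-4 = 730

ΔV_u / ΔV_c ≈ 730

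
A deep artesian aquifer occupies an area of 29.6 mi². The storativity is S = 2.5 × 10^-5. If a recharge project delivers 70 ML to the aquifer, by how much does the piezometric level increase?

Δh ≈ 36.5 m

A = 29.6 mi² = 7.666 × 10^7 m²
ΔV = 70 ML = 70000 m³
Δh = ΔV / (S × A) = 70000 m³ / (2.5 × 10^-5 × 7.666 × 10^7 m²) = 36.52 m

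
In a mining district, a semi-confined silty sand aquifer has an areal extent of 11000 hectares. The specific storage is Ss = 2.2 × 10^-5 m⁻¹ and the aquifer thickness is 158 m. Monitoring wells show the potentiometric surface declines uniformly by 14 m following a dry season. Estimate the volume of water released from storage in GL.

S = Ss × b = 2.2 × 10^-5 m⁻¹ × 158 m = 3.476 × 10^-3
A = 11000 hectares = 1.1 × 10^8 m²
ΔV = S × A × Δh = 0.003476 × 1.1 × 10^8 m² × 14 m = 5.353 × 10^6 m³
ΔV = 5.353 × 10^6 m³ = 5.353 GL

ΔV ≈ 5.35 GL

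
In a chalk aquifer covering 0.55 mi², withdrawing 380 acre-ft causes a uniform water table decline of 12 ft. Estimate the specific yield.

A = 0.55 mi² = 1.424 × 10^6 m²
Δh = 12 ft = 3.658 m
ΔV = 380 acre-ft = 4.687 × 10^5 m³
Sy = ΔV / (A × Δh) = 4.687 × 10^5 m³ / (1.424 × 10^6 m² × 3.658 m) = 0.08996

Sy ≈ 0.09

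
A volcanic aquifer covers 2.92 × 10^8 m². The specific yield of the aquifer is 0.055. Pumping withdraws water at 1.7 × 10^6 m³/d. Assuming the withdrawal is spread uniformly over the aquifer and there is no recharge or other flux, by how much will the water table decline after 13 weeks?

t = 13 weeks = 91 d
ΔV = Q × t = 1.7 × 10^6 m³/d × 91 d = 1.547 × 10^8 m³
Δh = ΔV / (Sy × A) = 1.547 × 10^8 / (0.055 × 2.92 × 10^8) = 9.633 m

Δh ≈ 9.63 m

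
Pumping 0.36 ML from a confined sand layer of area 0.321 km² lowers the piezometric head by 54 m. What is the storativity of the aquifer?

A = 0.321 km² = 3.21 × 10^5 m²
ΔV = 0.36 ML = 360 m³
S = ΔV / (A × Δh) = 360 m³ / (3.21 × 10^5 m² × 54 m) = 2.077 × 10^-5

S ≈ 2.1 × 10^-5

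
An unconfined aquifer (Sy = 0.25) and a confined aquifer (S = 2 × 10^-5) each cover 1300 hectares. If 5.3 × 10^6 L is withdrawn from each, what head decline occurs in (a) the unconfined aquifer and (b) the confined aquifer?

Δh_u ≈ 0.00163 m; Δh_c ≈ 20.4 m

A = 1300 hectares = 1.3 × 10^7 m²
ΔV = 5.3 × 10^6 L = 5300 m³
Unconfined: Δh_u = ΔV/(Sy·A) = 5300/(0.25 × 1.3 × 10^7) = 0.001631 m
Confined: Δh_c = ΔV/(S·A) = 5300/(2 × 10^-5 × 1.3 × 10^7) = 20.38 m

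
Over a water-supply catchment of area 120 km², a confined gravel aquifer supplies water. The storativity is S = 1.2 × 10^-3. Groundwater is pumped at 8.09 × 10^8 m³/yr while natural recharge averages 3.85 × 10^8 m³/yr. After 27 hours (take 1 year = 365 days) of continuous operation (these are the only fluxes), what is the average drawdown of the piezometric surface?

Δh ≈ 9.08 m

A = 120 km² = 1.2 × 10^8 m²
Net abstraction = 8.09 × 10^8 − 3.85 × 10^8 = 4.24 × 10^8 m³/yr
Q_net = 4.24 × 10^8 m³/yr = 1.162 × 10^6 m³/d
t = 27 hours = 1.125 d
ΔV = Q × t = 1.162 × 10^6 m³/d × 1.125 d = 1.307 × 10^6 m³
Δh = ΔV / (S × A) = 1.307 × 10^6 / (0.0012 × 1.2 × 10^8) = 9.075 m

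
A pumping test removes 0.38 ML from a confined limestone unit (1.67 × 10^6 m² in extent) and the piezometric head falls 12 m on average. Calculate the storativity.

ΔV = 0.38 ML = 380 m³
S = ΔV / (A × Δh) = 380 m³ / (1.67 × 10^6 m² × 12 m) = 1.896 × 10^-5

S ≈ 1.9 × 10^-5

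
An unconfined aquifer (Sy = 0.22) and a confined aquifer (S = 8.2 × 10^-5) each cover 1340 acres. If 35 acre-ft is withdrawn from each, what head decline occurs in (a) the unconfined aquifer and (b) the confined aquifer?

Δh_u ≈ 0.0362 m; Δh_c ≈ 97.1 m

A = 1340 acres = 5.423 × 10^6 m²
ΔV = 35 acre-ft = 43170 m³
Unconfined: Δh_u = ΔV/(Sy·A) = 43170/(0.22 × 5.423 × 10^6) = 0.03619 m
Confined: Δh_c = ΔV/(S·A) = 43170/(8.2 × 10^-5 × 5.423 × 10^6) = 97.09 m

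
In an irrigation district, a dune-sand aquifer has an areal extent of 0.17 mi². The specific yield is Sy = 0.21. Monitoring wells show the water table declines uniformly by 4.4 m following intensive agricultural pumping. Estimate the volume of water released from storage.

ΔV ≈ 4.07 × 10^5 m³

A = 0.17 mi² = 4.403 × 10^5 m²
ΔV = Sy × A × Δh = 0.21 × 4.403 × 10^5 m² × 4.4 m = 4.068 × 10^5 m³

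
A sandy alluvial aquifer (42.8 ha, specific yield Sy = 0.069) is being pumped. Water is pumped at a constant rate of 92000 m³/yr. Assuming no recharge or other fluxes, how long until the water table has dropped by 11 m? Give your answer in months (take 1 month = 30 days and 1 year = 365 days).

t ≈ 43 months

A = 42.8 ha = 4.28 × 10^5 m²
ΔV = Sy × A × Δh = 0.069 × 4.28 × 10^5 × 11 = 3.249 × 10^5 m³
Q = 92000 m³/yr = 252.1 m³/d
t = ΔV / Q = 3.249 × 10^5 m³ / 252.1 m³/d = 1289 d
t = 1289 d ≈ 42.96 months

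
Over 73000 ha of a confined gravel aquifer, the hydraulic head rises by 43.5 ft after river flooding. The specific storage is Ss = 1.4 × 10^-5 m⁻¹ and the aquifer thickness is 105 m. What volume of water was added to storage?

ΔV ≈ 1.42 × 10^7 m³

S = Ss × b = 1.4 × 10^-5 m⁻¹ × 105 m = 1.47 × 10^-3
A = 73000 ha = 7.3 × 10^8 m²
Δh = 43.5 ft = 13.26 m
ΔV = S × A × Δh = 0.00147 × 7.3 × 10^8 m² × 13.26 m = 1.423 × 10^7 m³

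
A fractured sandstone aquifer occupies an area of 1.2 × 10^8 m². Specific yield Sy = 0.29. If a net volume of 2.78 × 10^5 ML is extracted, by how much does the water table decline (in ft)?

Δh ≈ 26.2 ft

ΔV = 2.78 × 10^5 ML = 2.78 × 10^8 m³
Δh = ΔV / (Sy × A) = 2.78 × 10^8 m³ / (0.29 × 1.2 × 10^8 m²) = 7.989 m
Δh = 7.989 m = 26.21 ft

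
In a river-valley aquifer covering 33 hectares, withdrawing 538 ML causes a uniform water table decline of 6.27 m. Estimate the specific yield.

Sy ≈ 0.26

A = 33 hectares = 3.3 × 10^5 m²
ΔV = 538 ML = 5.38 × 10^5 m³
Sy = ΔV / (A × Δh) = 5.38 × 10^5 m³ / (3.3 × 10^5 m² × 6.27 m) = 0.26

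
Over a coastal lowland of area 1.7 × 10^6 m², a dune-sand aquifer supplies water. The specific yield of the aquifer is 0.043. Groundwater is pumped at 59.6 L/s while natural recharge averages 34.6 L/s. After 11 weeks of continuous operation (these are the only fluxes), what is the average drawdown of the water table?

Net abstraction = 59.6 − 34.6 = 25 L/s
Q_net = 25 L/s = 2160 m³/d
t = 11 weeks = 77 d
ΔV = Q × t = 2160 m³/d × 77 d = 1.663 × 10^5 m³
Δh = ΔV / (Sy × A) = 1.663 × 10^5 / (0.043 × 1.7 × 10^6) = 2.275 m

Δh ≈ 2.28 m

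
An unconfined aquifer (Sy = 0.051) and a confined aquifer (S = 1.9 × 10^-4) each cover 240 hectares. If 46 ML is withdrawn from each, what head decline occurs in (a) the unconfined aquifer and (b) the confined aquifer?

A = 240 hectares = 2.4 × 10^6 m²
ΔV = 46 ML = 46000 m³
Unconfined: Δh_u = ΔV/(Sy·A) = 46000/(0.051 × 2.4 × 10^6) = 0.3758 m
Confined: Δh_c = ΔV/(S·A) = 46000/(1.9 × 10^-4 × 2.4 × 10^6) = 100.9 m

Δh_u ≈ 0.376 m; Δh_c ≈ 101 m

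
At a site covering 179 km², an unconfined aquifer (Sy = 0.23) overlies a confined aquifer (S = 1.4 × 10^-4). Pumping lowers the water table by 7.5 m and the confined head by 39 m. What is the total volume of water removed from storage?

ΔV ≈ 3.1 × 10^8 m³

A = 179 km² = 1.79 × 10^8 m²
Unconfined: ΔV_u = Sy × A × Δh_u = 0.23 × 1.79 × 10^8 × 7.5 = 3.088 × 10^8 m³
Confined: ΔV_c = S × A × Δh_c = 1.4 × 10^-4 × 1.79 × 10^8 × 39 = 9.773 × 10^5 m³
Total ΔV = 3.088 × 10^8 + 9.773 × 10^5 = 3.098 × 10^8 m³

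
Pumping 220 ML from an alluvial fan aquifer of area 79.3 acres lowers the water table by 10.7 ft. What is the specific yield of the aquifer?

A = 79.3 acres = 3.209 × 10^5 m²
Δh = 10.7 ft = 3.261 m
ΔV = 220 ML = 2.2 × 10^5 m³
Sy = ΔV / (A × Δh) = 2.2 × 10^5 m³ / (3.209 × 10^5 m² × 3.261 m) = 0.2102

Sy ≈ 0.21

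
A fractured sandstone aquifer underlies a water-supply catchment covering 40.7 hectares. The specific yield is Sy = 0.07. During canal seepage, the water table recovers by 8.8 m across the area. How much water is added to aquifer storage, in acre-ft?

A = 40.7 hectares = 4.07 × 10^5 m²
ΔV = Sy × A × Δh = 0.07 × 4.07 × 10^5 m² × 8.8 m = 2.507 × 10^5 m³
ΔV = 2.507 × 10^5 m³ = 203.3 acre-ft

ΔV ≈ 203 acre-ft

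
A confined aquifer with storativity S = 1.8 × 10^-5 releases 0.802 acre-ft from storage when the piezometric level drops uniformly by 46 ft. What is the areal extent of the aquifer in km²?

Δh = 46 ft = 14.02 m
ΔV = 0.802 acre-ft = 989.3 m³
A = ΔV / (S × Δh) = 989.3 / (1.8 × 10^-5 × 14.02) = 3.92 × 10^6 m²
A = 3.92 × 10^6 m² = 3.92 km²

A ≈ 3.92 km²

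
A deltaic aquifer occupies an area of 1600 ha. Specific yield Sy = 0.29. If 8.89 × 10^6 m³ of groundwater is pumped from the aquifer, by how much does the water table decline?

A = 1600 ha = 1.6 × 10^7 m²
Δh = ΔV / (Sy × A) = 8.89 × 10^6 m³ / (0.29 × 1.6 × 10^7 m²) = 1.916 m

Δh ≈ 1.92 m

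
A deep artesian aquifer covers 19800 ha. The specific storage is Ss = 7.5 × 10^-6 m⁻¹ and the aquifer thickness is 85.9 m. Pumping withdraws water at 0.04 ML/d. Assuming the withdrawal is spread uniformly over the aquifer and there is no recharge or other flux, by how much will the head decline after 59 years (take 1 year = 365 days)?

S = Ss × b = 7.5 × 10^-6 m⁻¹ × 85.9 m = 6.443 × 10^-4
A = 19800 ha = 1.98 × 10^8 m²
Q = 0.04 ML/d = 40 m³/d
t = 59 years = 21540 d
ΔV = Q × t = 40 m³/d × 21540 d = 8.614 × 10^5 m³
Δh = ΔV / (S × A) = 8.614 × 10^5 / (6.443 × 10^-4 × 1.98 × 10^8) = 6.753 m

Δh ≈ 6.75 m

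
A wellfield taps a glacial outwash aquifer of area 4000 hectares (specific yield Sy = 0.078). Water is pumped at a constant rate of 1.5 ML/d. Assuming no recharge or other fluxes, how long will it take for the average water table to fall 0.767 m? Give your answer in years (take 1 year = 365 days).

A = 4000 hectares = 4 × 10^7 m²
ΔV = Sy × A × Δh = 0.078 × 4 × 10^7 × 0.767 = 2.393 × 10^6 m³
Q = 1.5 ML/d = 1500 m³/d
t = ΔV / Q = 2.393 × 10^6 m³ / 1500 m³/d = 1595 d
t = 1595 d ≈ 4.371 years

t ≈ 4.37 years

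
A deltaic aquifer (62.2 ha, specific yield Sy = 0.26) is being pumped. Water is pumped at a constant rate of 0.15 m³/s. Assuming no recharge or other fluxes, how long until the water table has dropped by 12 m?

t ≈ 150 days

A = 62.2 ha = 6.22 × 10^5 m²
ΔV = Sy × A × Δh = 0.26 × 6.22 × 10^5 × 12 = 1.941 × 10^6 m³
Q = 0.15 m³/s = 12960 m³/d
t = ΔV / Q = 1.941 × 10^6 m³ / 12960 m³/d = 149.7 d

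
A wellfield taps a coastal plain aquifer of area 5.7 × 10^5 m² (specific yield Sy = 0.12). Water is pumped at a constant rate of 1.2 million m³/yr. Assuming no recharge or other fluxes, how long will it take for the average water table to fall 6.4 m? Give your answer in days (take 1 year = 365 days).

t ≈ 133 days

ΔV = Sy × A × Δh = 0.12 × 5.7 × 10^5 × 6.4 = 4.378 × 10^5 m³
Q = 1.2 million m³/yr = 3288 m³/d
t = ΔV / Q = 4.378 × 10^5 m³ / 3288 m³/d = 133.2 d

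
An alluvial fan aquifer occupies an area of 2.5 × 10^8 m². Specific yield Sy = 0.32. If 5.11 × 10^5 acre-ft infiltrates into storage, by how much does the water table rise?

Δh ≈ 7.88 m

ΔV = 5.11 × 10^5 acre-ft = 6.303 × 10^8 m³
Δh = ΔV / (Sy × A) = 6.303 × 10^8 m³ / (0.32 × 2.5 × 10^8 m²) = 7.879 m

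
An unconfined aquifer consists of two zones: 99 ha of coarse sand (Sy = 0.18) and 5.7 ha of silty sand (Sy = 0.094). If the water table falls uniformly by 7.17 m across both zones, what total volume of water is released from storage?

A₁ = 99 ha = 9.9 × 10^5 m²; A₂ = 5.7 ha = 57000 m²
ΔV₁ = 0.18 × 9.9 × 10^5 × 7.17 = 1.278 × 10^6 m³
ΔV₂ = 0.094 × 57000 × 7.17 = 38420 m³
ΔV = ΔV₁ + ΔV₂ = 1.316 × 10^6 m³

ΔV ≈ 1.32 × 10^6 m³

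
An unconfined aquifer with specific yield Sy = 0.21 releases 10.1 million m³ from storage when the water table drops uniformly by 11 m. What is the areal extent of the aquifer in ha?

ΔV = 10.1 million m³ = 1.01 × 10^7 m³
A = ΔV / (Sy × Δh) = 1.01 × 10^7 / (0.21 × 11) = 4.372 × 10^6 m²
A = 4.372 × 10^6 m² = 437.2 ha

A ≈ 437 ha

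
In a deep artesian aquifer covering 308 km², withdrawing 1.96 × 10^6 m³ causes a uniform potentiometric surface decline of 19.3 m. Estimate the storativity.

S ≈ 3.3 × 10^-4

A = 308 km² = 3.08 × 10^8 m²
S = ΔV / (A × Δh) = 1.96 × 10^6 m³ / (3.08 × 10^8 m² × 19.3 m) = 3.297 × 10^-4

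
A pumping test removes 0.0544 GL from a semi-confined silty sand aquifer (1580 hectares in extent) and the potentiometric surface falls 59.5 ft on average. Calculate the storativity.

S ≈ 1.9 × 10^-4

A = 1580 hectares = 1.58 × 10^7 m²
Δh = 59.5 ft = 18.14 m
ΔV = 0.0544 GL = 54400 m³
S = ΔV / (A × Δh) = 54400 m³ / (1.58 × 10^7 m² × 18.14 m) = 1.898 × 10^-4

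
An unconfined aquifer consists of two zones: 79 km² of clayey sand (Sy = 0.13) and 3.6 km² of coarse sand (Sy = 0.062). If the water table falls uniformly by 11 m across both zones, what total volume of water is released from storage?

ΔV ≈ 1.15 × 10^8 m³

A₁ = 79 km² = 7.9 × 10^7 m²; A₂ = 3.6 km² = 3.6 × 10^6 m²
ΔV₁ = 0.13 × 7.9 × 10^7 × 11 = 1.13 × 10^8 m³
ΔV₂ = 0.062 × 3.6 × 10^6 × 11 = 2.455 × 10^6 m³
ΔV = ΔV₁ + ΔV₂ = 1.154 × 10^8 m³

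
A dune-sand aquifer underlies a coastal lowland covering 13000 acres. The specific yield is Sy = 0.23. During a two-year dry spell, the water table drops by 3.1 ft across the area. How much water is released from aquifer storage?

A = 13000 acres = 5.261 × 10^7 m²
Δh = 3.1 ft = 0.9449 m
ΔV = Sy × A × Δh = 0.23 × 5.261 × 10^7 m² × 0.9449 m = 1.143 × 10^7 m³

ΔV ≈ 1.14 × 10^7 m³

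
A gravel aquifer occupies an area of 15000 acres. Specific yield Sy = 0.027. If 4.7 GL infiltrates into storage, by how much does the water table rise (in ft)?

Δh ≈ 9.41 ft

A = 15000 acres = 6.07 × 10^7 m²
ΔV = 4.7 GL = 4.7 × 10^6 m³
Δh = ΔV / (Sy × A) = 4.7 × 10^6 m³ / (0.027 × 6.07 × 10^7 m²) = 2.868 m
Δh = 2.868 m = 9.408 ft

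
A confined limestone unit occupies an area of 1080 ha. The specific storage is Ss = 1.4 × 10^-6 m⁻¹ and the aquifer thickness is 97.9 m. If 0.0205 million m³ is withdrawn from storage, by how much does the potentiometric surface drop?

S = Ss × b = 1.4 × 10^-6 m⁻¹ × 97.9 m = 1.371 × 10^-4
A = 1080 ha = 1.08 × 10^7 m²
ΔV = 0.0205 million m³ = 20500 m³
Δh = ΔV / (S × A) = 20500 m³ / (1.371 × 10^-4 × 1.08 × 10^7 m²) = 13.85 m

Δh ≈ 13.8 m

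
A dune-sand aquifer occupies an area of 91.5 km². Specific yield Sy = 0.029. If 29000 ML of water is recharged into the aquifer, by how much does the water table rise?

A = 91.5 km² = 9.15 × 10^7 m²
ΔV = 29000 ML = 2.9 × 10^7 m³
Δh = ΔV / (Sy × A) = 2.9 × 10^7 m³ / (0.029 × 9.15 × 10^7 m²) = 10.93 m

Δh ≈ 10.9 m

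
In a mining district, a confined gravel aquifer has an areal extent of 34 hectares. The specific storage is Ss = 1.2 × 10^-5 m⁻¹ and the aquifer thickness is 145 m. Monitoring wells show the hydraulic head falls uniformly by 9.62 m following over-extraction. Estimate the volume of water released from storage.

S = Ss × b = 1.2 × 10^-5 m⁻¹ × 145 m = 1.74 × 10^-3
A = 34 hectares = 3.4 × 10^5 m²
ΔV = S × A × Δh = 0.00174 × 3.4 × 10^5 m² × 9.62 m = 5691 m³

ΔV ≈ 5690 m³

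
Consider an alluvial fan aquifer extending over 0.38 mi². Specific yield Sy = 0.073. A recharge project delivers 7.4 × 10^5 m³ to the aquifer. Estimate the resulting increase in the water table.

Δh ≈ 10.3 m

A = 0.38 mi² = 9.842 × 10^5 m²
Δh = ΔV / (Sy × A) = 7.4 × 10^5 m³ / (0.073 × 9.842 × 10^5 m²) = 10.3 m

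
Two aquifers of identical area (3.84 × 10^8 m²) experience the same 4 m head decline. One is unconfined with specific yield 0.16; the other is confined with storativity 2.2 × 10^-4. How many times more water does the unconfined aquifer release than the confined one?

Unconfined: ΔV_u = Sy × A × Δh = 0.16 × 3.84 × 10^8 × 4 = 2.458 × 10^8 m³
Confined: ΔV_c = S × A × Δh = 2.2 × 10^-4 × 3.84 × 10^8 × 4 = 3.379 × 10^5 m³
Ratio = ΔV_u / ΔV_c = Sy / S = 0.16 / 2.2 × 10^-4 = 727.3

ΔV_u / ΔV_c ≈ 727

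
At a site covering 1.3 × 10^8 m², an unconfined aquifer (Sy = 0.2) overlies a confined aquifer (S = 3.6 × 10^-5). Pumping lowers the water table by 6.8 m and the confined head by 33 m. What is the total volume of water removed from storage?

Unconfined: ΔV_u = Sy × A × Δh_u = 0.2 × 1.3 × 10^8 × 6.8 = 1.768 × 10^8 m³
Confined: ΔV_c = S × A × Δh_c = 3.6 × 10^-5 × 1.3 × 10^8 × 33 = 1.544 × 10^5 m³
Total ΔV = 1.768 × 10^8 + 1.544 × 10^5 = 1.77 × 10^8 m³

ΔV ≈ 1.77 × 10^8 m³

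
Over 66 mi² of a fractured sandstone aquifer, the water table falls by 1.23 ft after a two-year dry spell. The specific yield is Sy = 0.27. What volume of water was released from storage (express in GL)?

A = 66 mi² = 1.709 × 10^8 m²
Δh = 1.23 ft = 0.3749 m
ΔV = Sy × A × Δh = 0.27 × 1.709 × 10^8 m² × 0.3749 m = 1.73 × 10^7 m³
ΔV = 1.73 × 10^7 m³ = 17.3 GL

ΔV ≈ 17.3 GL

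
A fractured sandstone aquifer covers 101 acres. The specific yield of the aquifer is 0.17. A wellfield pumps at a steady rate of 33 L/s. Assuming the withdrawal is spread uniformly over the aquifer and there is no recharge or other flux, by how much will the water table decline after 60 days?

Δh ≈ 2.46 m

A = 101 acres = 4.087 × 10^5 m²
Q = 33 L/s = 2851 m³/d
ΔV = Q × t = 2851 m³/d × 60 d = 1.711 × 10^5 m³
Δh = ΔV / (Sy × A) = 1.711 × 10^5 / (0.17 × 4.087 × 10^5) = 2.462 m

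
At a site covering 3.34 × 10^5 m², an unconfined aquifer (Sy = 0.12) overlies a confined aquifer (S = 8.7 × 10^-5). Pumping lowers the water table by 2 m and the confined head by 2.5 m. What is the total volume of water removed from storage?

Unconfined: ΔV_u = Sy × A × Δh_u = 0.12 × 3.34 × 10^5 × 2 = 80160 m³
Confined: ΔV_c = S × A × Δh_c = 8.7 × 10^-5 × 3.34 × 10^5 × 2.5 = 72.64 m³
Total ΔV = 80160 + 72.64 = 80230 m³

ΔV ≈ 80200 m³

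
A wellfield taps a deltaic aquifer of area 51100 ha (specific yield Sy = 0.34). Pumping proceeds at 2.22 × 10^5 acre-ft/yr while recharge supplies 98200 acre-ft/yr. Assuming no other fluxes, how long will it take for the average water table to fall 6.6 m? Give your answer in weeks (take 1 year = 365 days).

A = 51100 ha = 5.11 × 10^8 m²
ΔV = Sy × A × Δh = 0.34 × 5.11 × 10^8 × 6.6 = 1.147 × 10^9 m³
Net withdrawal = 2.22 × 10^5 − 98200 = 1.238 × 10^5 acre-ft/yr = 4.184 × 10^5 m³/d
t = ΔV / Q = 1.147 × 10^9 m³ / 4.184 × 10^5 m³/d = 2741 d
t = 2741 d ≈ 391.5 weeks

t ≈ 392 weeks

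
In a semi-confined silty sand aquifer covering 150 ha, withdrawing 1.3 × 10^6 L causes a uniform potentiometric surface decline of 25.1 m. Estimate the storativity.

A = 150 ha = 1.5 × 10^6 m²
ΔV = 1.3 × 10^6 L = 1300 m³
S = ΔV / (A × Δh) = 1300 m³ / (1.5 × 10^6 m² × 25.1 m) = 3.453 × 10^-5

S ≈ 3.5 × 10^-5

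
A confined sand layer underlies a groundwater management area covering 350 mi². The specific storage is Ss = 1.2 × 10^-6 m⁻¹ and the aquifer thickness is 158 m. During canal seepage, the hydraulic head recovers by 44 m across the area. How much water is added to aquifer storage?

ΔV ≈ 7.56 × 10^6 m³

S = Ss × b = 1.2 × 10^-6 m⁻¹ × 158 m = 1.896 × 10^-4
A = 350 mi² = 9.065 × 10^8 m²
ΔV = S × A × Δh = 1.896 × 10^-4 × 9.065 × 10^8 m² × 44 m = 7.562 × 10^6 m³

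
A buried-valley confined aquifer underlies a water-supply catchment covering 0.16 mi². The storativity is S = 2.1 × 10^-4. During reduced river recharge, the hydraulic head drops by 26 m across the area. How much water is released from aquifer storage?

ΔV ≈ 2260 m³

A = 0.16 mi² = 4.144 × 10^5 m²
ΔV = S × A × Δh = 2.1 × 10^-4 × 4.144 × 10^5 m² × 26 m = 2263 m³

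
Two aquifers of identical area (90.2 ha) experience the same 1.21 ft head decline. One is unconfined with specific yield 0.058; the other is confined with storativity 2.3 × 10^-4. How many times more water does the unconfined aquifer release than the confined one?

A = 90.2 ha = 9.02 × 10^5 m²
Δh = 1.21 ft = 0.3688 m
Unconfined: ΔV_u = Sy × A × Δh = 0.058 × 9.02 × 10^5 × 0.3688 = 19290 m³
Confined: ΔV_c = S × A × Δh = 2.3 × 10^-4 × 9.02 × 10^5 × 0.3688 = 76.51 m³
Ratio = ΔV_u / ΔV_c = Sy / S = 0.058 / 2.3 × 10^-4 = 252.2

ΔV_u / ΔV_c ≈ 252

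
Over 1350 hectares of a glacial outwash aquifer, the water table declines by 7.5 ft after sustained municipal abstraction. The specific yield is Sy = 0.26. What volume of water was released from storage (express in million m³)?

ΔV ≈ 8.02 million m³

A = 1350 hectares = 1.35 × 10^7 m²
Δh = 7.5 ft = 2.286 m
ΔV = Sy × A × Δh = 0.26 × 1.35 × 10^7 m² × 2.286 m = 8.024 × 10^6 m³
ΔV = 8.024 × 10^6 m³ = 8.024 million m³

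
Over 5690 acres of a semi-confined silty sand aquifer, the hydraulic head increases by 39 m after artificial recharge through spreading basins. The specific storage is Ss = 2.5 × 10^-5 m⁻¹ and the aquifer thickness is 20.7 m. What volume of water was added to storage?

S = Ss × b = 2.5 × 10^-5 m⁻¹ × 20.7 m = 5.175 × 10^-4
A = 5690 acres = 2.303 × 10^7 m²
ΔV = S × A × Δh = 5.175 × 10^-4 × 2.303 × 10^7 m² × 39 m = 4.647 × 10^5 m³

ΔV ≈ 4.65 × 10^5 m³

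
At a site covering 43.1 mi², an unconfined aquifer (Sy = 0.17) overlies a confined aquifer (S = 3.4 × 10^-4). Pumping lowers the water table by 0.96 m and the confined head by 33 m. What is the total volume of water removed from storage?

A = 43.1 mi² = 1.116 × 10^8 m²
Unconfined: ΔV_u = Sy × A × Δh_u = 0.17 × 1.116 × 10^8 × 0.96 = 1.822 × 10^7 m³
Confined: ΔV_c = S × A × Δh_c = 3.4 × 10^-4 × 1.116 × 10^8 × 33 = 1.252 × 10^6 m³
Total ΔV = 1.822 × 10^7 + 1.252 × 10^6 = 1.947 × 10^7 m³

ΔV ≈ 1.95 × 10^7 m³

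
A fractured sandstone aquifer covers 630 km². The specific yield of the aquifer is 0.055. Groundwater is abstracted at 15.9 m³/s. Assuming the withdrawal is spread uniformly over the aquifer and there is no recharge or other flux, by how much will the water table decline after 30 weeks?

Δh ≈ 8.33 m

A = 630 km² = 6.3 × 10^8 m²
Q = 15.9 m³/s = 1.374 × 10^6 m³/d
t = 30 weeks = 210 d
ΔV = Q × t = 1.374 × 10^6 m³/d × 210 d = 2.885 × 10^8 m³
Δh = ΔV / (Sy × A) = 2.885 × 10^8 / (0.055 × 6.3 × 10^8) = 8.326 m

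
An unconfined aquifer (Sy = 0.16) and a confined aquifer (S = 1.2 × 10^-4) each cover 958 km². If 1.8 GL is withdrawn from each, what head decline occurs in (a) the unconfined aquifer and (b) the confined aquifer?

Δh_u ≈ 0.0117 m; Δh_c ≈ 15.7 m

A = 958 km² = 9.58 × 10^8 m²
ΔV = 1.8 GL = 1.8 × 10^6 m³
Unconfined: Δh_u = ΔV/(Sy·A) = 1.8 × 10^6/(0.16 × 9.58 × 10^8) = 0.01174 m
Confined: Δh_c = ΔV/(S·A) = 1.8 × 10^6/(1.2 × 10^-4 × 9.58 × 10^8) = 15.66 m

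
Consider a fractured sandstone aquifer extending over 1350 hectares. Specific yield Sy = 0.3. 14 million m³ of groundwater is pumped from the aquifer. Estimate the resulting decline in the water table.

Δh ≈ 3.46 m

A = 1350 hectares = 1.35 × 10^7 m²
ΔV = 14 million m³ = 1.4 × 10^7 m³
Δh = ΔV / (Sy × A) = 1.4 × 10^7 m³ / (0.3 × 1.35 × 10^7 m²) = 3.457 m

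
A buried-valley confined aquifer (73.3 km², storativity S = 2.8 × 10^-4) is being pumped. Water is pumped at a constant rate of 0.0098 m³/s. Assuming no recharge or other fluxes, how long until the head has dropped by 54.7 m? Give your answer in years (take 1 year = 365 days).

t ≈ 3.63 years

A = 73.3 km² = 7.33 × 10^7 m²
ΔV = S × A × Δh = 2.8 × 10^-4 × 7.33 × 10^7 × 54.7 = 1.123 × 10^6 m³
Q = 0.0098 m³/s = 846.7 m³/d
t = ΔV / Q = 1.123 × 10^6 m³ / 846.7 m³/d = 1326 d
t = 1326 d ≈ 3.633 years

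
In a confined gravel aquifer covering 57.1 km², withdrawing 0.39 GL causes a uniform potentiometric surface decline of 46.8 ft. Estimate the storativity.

S ≈ 4.8 × 10^-4

A = 57.1 km² = 5.71 × 10^7 m²
Δh = 46.8 ft = 14.26 m
ΔV = 0.39 GL = 3.9 × 10^5 m³
S = ΔV / (A × Δh) = 3.9 × 10^5 m³ / (5.71 × 10^7 m² × 14.26 m) = 4.788 × 10^-4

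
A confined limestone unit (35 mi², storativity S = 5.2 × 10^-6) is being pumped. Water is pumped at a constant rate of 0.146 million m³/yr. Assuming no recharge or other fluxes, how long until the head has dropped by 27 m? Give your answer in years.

A = 35 mi² = 9.065 × 10^7 m²
ΔV = S × A × Δh = 5.2 × 10^-6 × 9.065 × 10^7 × 27 = 12730 m³
Q = 0.146 million m³/yr = 400 m³/d
t = ΔV / Q = 12730 m³ / 400 m³/d = 31.82 d
t = 31.82 d ≈ 0.08717 years

t ≈ 0.0872 years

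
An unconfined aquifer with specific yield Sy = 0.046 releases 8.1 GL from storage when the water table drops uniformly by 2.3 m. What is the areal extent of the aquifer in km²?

ΔV = 8.1 GL = 8.1 × 10^6 m³
A = ΔV / (Sy × Δh) = 8.1 × 10^6 / (0.046 × 2.3) = 7.656 × 10^7 m²
A = 7.656 × 10^7 m² = 76.56 km²

A ≈ 76.6 km²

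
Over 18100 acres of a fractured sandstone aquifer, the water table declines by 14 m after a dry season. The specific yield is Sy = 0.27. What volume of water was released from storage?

ΔV ≈ 2.77 × 10^8 m³

A = 18100 acres = 7.325 × 10^7 m²
ΔV = Sy × A × Δh = 0.27 × 7.325 × 10^7 m² × 14 m = 2.769 × 10^8 m³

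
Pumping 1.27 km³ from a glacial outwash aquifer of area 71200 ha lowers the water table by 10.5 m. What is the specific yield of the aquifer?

A = 71200 ha = 7.12 × 10^8 m²
ΔV = 1.27 km³ = 1.27 × 10^9 m³
Sy = ΔV / (A × Δh) = 1.27 × 10^9 m³ / (7.12 × 10^8 m² × 10.5 m) = 0.1699

Sy ≈ 0.17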